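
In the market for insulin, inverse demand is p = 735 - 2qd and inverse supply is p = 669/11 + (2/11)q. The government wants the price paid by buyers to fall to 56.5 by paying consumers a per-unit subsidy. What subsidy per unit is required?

At a buyer price of 56.5, quantity demanded is 367.5 − 0.5·56.5 = 339.25.
Sellers supply 339.25 only when they receive ps = 669/11 + (2/11)·339.25 = 122.5.
s = ps − pb = 122.5 − 56.5 = 66.

Required subsidy s = 66 per unit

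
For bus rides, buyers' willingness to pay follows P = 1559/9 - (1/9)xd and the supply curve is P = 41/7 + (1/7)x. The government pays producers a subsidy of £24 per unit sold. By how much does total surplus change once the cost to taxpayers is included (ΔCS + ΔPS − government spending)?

Net change in total surplus = -£1134

Pre-subsidy: 1559/9 - (1/9)x = 41/7 + (1/7)x gives x* = 659 and P* = 100.
With the subsidy, sellers receive Ps = Pb + 24 for each unit, where Pb is the price buyers pay.
On the curves, Pb = 1559/9 - (1/9)x and Ps = 41/7 + (1/7)x; the wedge Ps − Pb = 24 gives 41/7 + (1/7)x − (1559/9 - (1/9)x) = 24, so x' = 753.5.
Then Pb = 1559/9 − (1/9)·753.5 = 89.5 and Ps = 41/7 + (1/7)·753.5 = 113.5.
ΔCS = ½(659 + 753.5)(100 − 89.5) = 7415.625; ΔPS = ½(659 + 753.5)(113.5 − 100) = 9534.375.
Government spending = 24 × 753.5 = 18084.
Net change = 7415.625 + 9534.375 − 18084 = -1134. The loss equals the DWL triangle ½·24·94.5.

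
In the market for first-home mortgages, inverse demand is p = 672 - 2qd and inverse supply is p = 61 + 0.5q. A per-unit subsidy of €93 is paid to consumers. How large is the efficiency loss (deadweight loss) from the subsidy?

Deadweight loss = €1729.8

Pre-subsidy: 672 - 2q = 61 + 0.5q gives q* = 244.4 and p* = 183.2.
With the rebate, buyers effectively pay pb = ps − 93, where ps is the price sellers receive.
On the curves, pb = 672 - 2q and ps = 61 + 0.5q; the wedge ps − pb = 93 gives 61 + 0.5q − (672 - 2q) = 93, so q' = 281.6.
Then pb = 672 − 2·281.6 = 108.8 and ps = 61 + 0.5·281.6 = 201.8.
The subsidy expands output by 281.6 − 244.4 = 37.2 past the efficient level; on those units the gap between marginal cost and willingness to pay runs from 0 up to 93.
DWL = ½ × 93 × 37.2 = 1729.8.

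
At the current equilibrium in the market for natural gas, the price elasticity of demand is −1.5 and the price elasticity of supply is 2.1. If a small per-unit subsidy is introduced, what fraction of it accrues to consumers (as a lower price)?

Consumer share = 7/12

For a small subsidy around the equilibrium, the benefit split depends on the relative slopes, which at a point are proportional to the elasticities.
Buyer share = εs/(εs + |εd|) = 2.1/(2.1 + 1.5) = 7/12; seller share = |εd|/(εs + |εd|) = 5/12.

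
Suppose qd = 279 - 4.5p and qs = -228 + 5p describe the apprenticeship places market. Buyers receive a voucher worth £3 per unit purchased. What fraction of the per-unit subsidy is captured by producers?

Pre-subsidy: 279 - 4.5p = -228 + 5p gives p* = 1014/19, q* = 738/19.
With the rebate, buyers effectively pay pb = ps − 3, where ps is the price sellers receive.
Demand in terms of ps becomes qd = 279 − 4.5(ps − 3) = 292.5 - 4.5ps. Setting this equal to supply: 292.5 - 4.5ps = -228 + 5ps, so ps = 1041/19.
Buyers pay pb = 1041/19 − 3 = 984/19; q' = -228 + 5·(1041/19) = 873/19.
Buyers' price falls by p* − pb = 1014/19 − 984/19 = 30/19; sellers' price rises by ps − p* = 1041/19 − 1014/19 = 27/19.
So producers capture (27/19)/3 = 9/19 of each unit of subsidy.

Producer share = 9/19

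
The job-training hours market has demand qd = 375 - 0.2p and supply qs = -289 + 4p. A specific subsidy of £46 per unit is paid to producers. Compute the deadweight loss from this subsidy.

Deadweight loss = 4232/21

Pre-subsidy: 375 - 0.2p = -289 + 4p gives p* = 3320/21, q* = 7211/21.
With the subsidy, sellers receive ps = pb + 46 for each unit, where pb is the price buyers pay.
Supply in terms of pb becomes qs = -289 + 4(pb + 46) = -105 + 4pb. Setting this equal to demand: 375 - 0.2pb = -105 + 4pb, so pb = 800/7.
Sellers receive ps = 800/7 + 46 = 1122/7; q' = 375 − 0.2·(800/7) = 2465/7.
The subsidy expands output by 2465/7 − 7211/21 = 184/21 past the efficient level; on those units the gap between marginal cost and willingness to pay runs from 0 up to 46.
DWL = ½ × 46 × 184/21 = 4232/21.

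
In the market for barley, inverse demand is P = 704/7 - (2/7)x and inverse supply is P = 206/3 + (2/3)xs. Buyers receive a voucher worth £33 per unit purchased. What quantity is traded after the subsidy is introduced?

Pre-subsidy: 704/7 - (2/7)x = 206/3 + (2/3)x gives x* = 33.5 and P* = 91.
With the rebate, buyers effectively pay Pb = Ps − 33, where Ps is the price sellers receive.
On the curves, Pb = 704/7 - (2/7)x and Ps = 206/3 + (2/3)x; the wedge Ps − Pb = 33 gives 206/3 + (2/3)x − (704/7 - (2/7)x) = 33, so x' = 68.15.
Then Pb = 704/7 − (2/7)·68.15 = 81.1 and Ps = 206/3 + (2/3)·68.15 = 114.1.

x' = 68.15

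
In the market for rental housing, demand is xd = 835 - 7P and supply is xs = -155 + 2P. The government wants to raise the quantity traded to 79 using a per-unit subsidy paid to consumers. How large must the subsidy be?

At x = 79, invert demand for the buyer price: Pb = (835 − 79)/7 = 108; invert supply for the seller price: Ps = (79 − (-155))/2 = 117.
The subsidy must fill the gap: s = Ps − Pb = 117 − 108 = 9.

Required subsidy s = 9 per unit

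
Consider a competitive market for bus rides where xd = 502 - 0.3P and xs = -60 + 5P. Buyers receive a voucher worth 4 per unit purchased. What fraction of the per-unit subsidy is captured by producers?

Pre-subsidy: 502 - 0.3P = -60 + 5P gives P* = 5620/53, x* = 24920/53.
With the rebate, buyers effectively pay Pb = Ps − 4, where Ps is the price sellers receive.
Demand in terms of Ps becomes xd = 502 − 0.3(Ps − 4) = 503.2 - 0.3Ps. Setting this equal to supply: 503.2 - 0.3Ps = -60 + 5Ps, so Ps = 5632/53.
Buyers pay Pb = 5632/53 − 4 = 5420/53; x' = -60 + 5·(5632/53) = 24980/53.
Buyers' price falls by P* − Pb = 5620/53 − 5420/53 = 200/53; sellers' price rises by Ps − P* = 5632/53 − 5620/53 = 12/53.
So producers capture (12/53)/4 = 3/53 of each unit of subsidy.

Producer share = 3/53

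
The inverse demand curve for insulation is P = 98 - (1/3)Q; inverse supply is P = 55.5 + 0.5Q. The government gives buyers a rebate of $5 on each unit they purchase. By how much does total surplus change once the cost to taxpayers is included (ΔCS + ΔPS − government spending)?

Net change in total surplus = -$15

Pre-subsidy: 98 - (1/3)Q = 55.5 + 0.5Q gives Q* = 51 and P* = 81.
With the rebate, buyers effectively pay Pb = Ps − 5, where Ps is the price sellers receive.
On the curves, Pb = 98 - (1/3)Q and Ps = 55.5 + 0.5Q; the wedge Ps − Pb = 5 gives 55.5 + 0.5Q − (98 - (1/3)Q) = 5, so Q' = 57.
Then Pb = 98 − (1/3)·57 = 79 and Ps = 55.5 + 0.5·57 = 84.
ΔCS = ½(51 + 57)(81 − 79) = 108; ΔPS = ½(51 + 57)(84 − 81) = 162.
Government spending = 5 × 57 = 285.
Net change = 108 + 162 − 285 = -15. The loss equals the DWL triangle ½·5·6.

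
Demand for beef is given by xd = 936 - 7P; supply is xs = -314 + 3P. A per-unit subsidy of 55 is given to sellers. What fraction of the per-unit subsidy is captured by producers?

Producer share = 0.7

Pre-subsidy: 936 - 7P = -314 + 3P gives P* = 125, x* = 61.
With the subsidy, sellers receive Ps = Pb + 55 for each unit, where Pb is the price buyers pay.
Supply in terms of Pb becomes xs = -314 + 3(Pb + 55) = -149 + 3Pb. Setting this equal to demand: 936 - 7Pb = -149 + 3Pb, so Pb = 108.5.
Sellers receive Ps = 108.5 + 55 = 163.5; x' = 936 − 7·108.5 = 176.5.
Buyers' price falls by P* − Pb = 125 − 108.5 = 16.5; sellers' price rises by Ps − P* = 163.5 − 125 = 38.5.
So producers capture 38.5/55 = 0.7 of each unit of subsidy.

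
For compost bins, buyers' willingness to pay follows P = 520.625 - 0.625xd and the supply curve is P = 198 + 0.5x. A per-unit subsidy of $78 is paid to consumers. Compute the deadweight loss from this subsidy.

Pre-subsidy: 520.625 - 0.625x = 198 + 0.5x gives x* = 2581/9 and P* = 6145/18.
With the rebate, buyers effectively pay Pb = Ps − 78, where Ps is the price sellers receive.
On the curves, Pb = 520.625 - 0.625x and Ps = 198 + 0.5x; the wedge Ps − Pb = 78 gives 198 + 0.5x − (520.625 - 0.625x) = 78, so x' = 3205/9.
Then Pb = 520.625 − 0.625·(3205/9) = 5365/18 and Ps = 198 + 0.5·(3205/9) = 6769/18.
The subsidy expands output by 3205/9 − 2581/9 = 208/3 past the efficient level; on those units the gap between marginal cost and willingness to pay runs from 0 up to 78.
DWL = ½ × 78 × 208/3 = 2704.

Deadweight loss = $2704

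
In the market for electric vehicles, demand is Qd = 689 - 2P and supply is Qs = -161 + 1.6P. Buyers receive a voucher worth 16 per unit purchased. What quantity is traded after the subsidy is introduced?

Pre-subsidy: 689 - 2P = -161 + 1.6P gives P* = 2125/9, Q* = 1951/9.
With the rebate, buyers effectively pay Pb = Ps − 16, where Ps is the price sellers receive.
Demand in terms of Ps becomes Qd = 689 − 2(Ps − 16) = 721 - 2Ps. Setting this equal to supply: 721 - 2Ps = -161 + 1.6Ps, so Ps = 245.
Buyers pay Pb = 245 − 16 = 229; Q' = -161 + 1.6·245 = 231.

Q' = 231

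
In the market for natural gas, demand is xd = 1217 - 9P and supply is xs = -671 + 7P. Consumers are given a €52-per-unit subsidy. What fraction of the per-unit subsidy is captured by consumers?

Consumer share = 0.4375

Pre-subsidy: 1217 - 9P = -671 + 7P gives P* = 118, x* = 155.
With the rebate, buyers effectively pay Pb = Ps − 52, where Ps is the price sellers receive.
Demand in terms of Ps becomes xd = 1217 − 9(Ps − 52) = 1685 - 9Ps. Setting this equal to supply: 1685 - 9Ps = -671 + 7Ps, so Ps = 147.25.
Buyers pay Pb = 147.25 − 52 = 95.25; x' = -671 + 7·147.25 = 359.75.
Buyers' price falls by P* − Pb = 118 − 95.25 = 22.75; sellers' price rises by Ps − P* = 147.25 − 118 = 29.25.
So consumers capture 22.75/52 = 0.4375 of each unit of subsidy.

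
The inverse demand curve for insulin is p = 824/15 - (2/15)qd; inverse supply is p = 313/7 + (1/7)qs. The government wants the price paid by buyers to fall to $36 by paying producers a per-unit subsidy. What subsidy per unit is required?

At a buyer price of 36, quantity demanded is 412 − 7.5·36 = 142.
Sellers supply 142 only when they receive ps = 313/7 + (1/7)·142 = 65.
s = ps − pb = 65 − 36 = 29.

Required subsidy s = $29 per unit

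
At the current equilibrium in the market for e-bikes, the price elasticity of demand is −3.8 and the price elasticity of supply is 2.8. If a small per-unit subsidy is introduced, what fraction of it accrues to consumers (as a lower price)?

For a small subsidy around the equilibrium, the benefit split depends on the relative slopes, which at a point are proportional to the elasticities.
Buyer share = εs/(εs + |εd|) = 2.8/(2.8 + 3.8) = 14/33; seller share = |εd|/(εs + |εd|) = 19/33.

Consumer share = 14/33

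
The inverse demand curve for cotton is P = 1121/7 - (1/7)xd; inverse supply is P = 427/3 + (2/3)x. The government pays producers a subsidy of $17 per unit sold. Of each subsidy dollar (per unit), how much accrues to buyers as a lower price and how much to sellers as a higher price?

Buyers gain $3 per unit; sellers gain $14 per unit

Pre-subsidy: 1121/7 - (1/7)x = 427/3 + (2/3)x gives x* = 22 and P* = 157.
With the subsidy, sellers receive Ps = Pb + 17 for each unit, where Pb is the price buyers pay.
On the curves, Pb = 1121/7 - (1/7)x and Ps = 427/3 + (2/3)x; the wedge Ps − Pb = 17 gives 427/3 + (2/3)x − (1121/7 - (1/7)x) = 17, so x' = 43.
Then Pb = 1121/7 − (1/7)·43 = 154 and Ps = 427/3 + (2/3)·43 = 171.
Buyers' price falls by P* − Pb = 157 − 154 = 3; sellers' price rises by Ps − P* = 171 − 157 = 14.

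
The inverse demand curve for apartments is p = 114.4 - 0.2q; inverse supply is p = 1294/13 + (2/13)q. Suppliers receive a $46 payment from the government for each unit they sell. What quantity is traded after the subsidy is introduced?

q' = 172

Pre-subsidy: 114.4 - 0.2q = 1294/13 + (2/13)q gives q* = 42 and p* = 106.
With the subsidy, sellers receive ps = pb + 46 for each unit, where pb is the price buyers pay.
On the curves, pb = 114.4 - 0.2q and ps = 1294/13 + (2/13)q; the wedge ps − pb = 46 gives 1294/13 + (2/13)q − (114.4 - 0.2q) = 46, so q' = 172.
Then pb = 114.4 − 0.2·172 = 80 and ps = 1294/13 + (2/13)·172 = 126.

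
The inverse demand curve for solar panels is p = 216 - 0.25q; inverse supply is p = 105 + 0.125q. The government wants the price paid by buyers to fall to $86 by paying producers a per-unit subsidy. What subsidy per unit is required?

At a buyer price of 86, quantity demanded is 864 − 4·86 = 520.
Sellers supply 520 only when they receive ps = 105 + 0.125·520 = 170.
s = ps − pb = 170 − 86 = 84.

Required subsidy s = $84 per unit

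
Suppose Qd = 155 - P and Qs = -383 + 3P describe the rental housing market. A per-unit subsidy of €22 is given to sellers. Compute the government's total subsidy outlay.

Pre-subsidy: 155 - P = -383 + 3P gives P* = 134.5, Q* = 20.5.
With the subsidy, sellers receive Ps = Pb + 22 for each unit, where Pb is the price buyers pay.
Supply in terms of Pb becomes Qs = -383 + 3(Pb + 22) = -317 + 3Pb. Setting this equal to demand: 155 - Pb = -317 + 3Pb, so Pb = 118.
Sellers receive Ps = 118 + 22 = 140; Q' = 155 − 1·118 = 37.
Government outlay = subsidy × quantity = 22 × 37 = 814.

Government cost = €814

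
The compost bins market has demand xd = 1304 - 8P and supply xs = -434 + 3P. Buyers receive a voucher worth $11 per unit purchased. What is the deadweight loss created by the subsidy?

Deadweight loss = $132

Pre-subsidy: 1304 - 8P = -434 + 3P gives P* = 158, x* = 40.
With the rebate, buyers effectively pay Pb = Ps − 11, where Ps is the price sellers receive.
Demand in terms of Ps becomes xd = 1304 − 8(Ps − 11) = 1392 - 8Ps. Setting this equal to supply: 1392 - 8Ps = -434 + 3Ps, so Ps = 166.
Buyers pay Pb = 166 − 11 = 155; x' = -434 + 3·166 = 64.
The subsidy expands output by 64 − 40 = 24 past the efficient level; on those units the gap between marginal cost and willingness to pay runs from 0 up to 11.
DWL = ½ × 11 × 24 = 132.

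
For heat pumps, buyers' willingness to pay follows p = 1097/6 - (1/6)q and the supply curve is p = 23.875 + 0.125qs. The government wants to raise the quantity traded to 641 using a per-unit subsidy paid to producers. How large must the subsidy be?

Required subsidy s = 28 per unit

At q = 641, from the demand curve buyers pay pb = 1097/6 − (1/6)·641 = 76; from the supply curve sellers need ps = 23.875 + 0.125·641 = 104.
The subsidy must fill the gap: s = ps − pb = 104 − 76 = 28.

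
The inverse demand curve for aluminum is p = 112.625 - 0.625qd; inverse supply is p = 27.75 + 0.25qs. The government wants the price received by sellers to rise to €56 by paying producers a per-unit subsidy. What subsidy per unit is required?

At a seller price of 56, quantity supplied is -111 + 4·56 = 113.
Buyers absorb 113 only when they pay pb = 112.625 − 0.625·113 = 42.
s = ps − pb = 56 − 42 = 14.

Required subsidy s = €14 per unit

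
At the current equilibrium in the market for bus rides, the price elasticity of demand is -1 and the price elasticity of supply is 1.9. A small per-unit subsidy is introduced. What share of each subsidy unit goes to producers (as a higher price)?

For a small subsidy around the equilibrium, the benefit split depends on the relative slopes, which at a point are proportional to the elasticities.
Buyer share = εs/(εs + |εd|) = 1.9/(1.9 + 1) = 19/29; seller share = |εd|/(εs + |εd|) = 10/29.
So producers capture 10/29 of the subsidy.

Producer share = 10/29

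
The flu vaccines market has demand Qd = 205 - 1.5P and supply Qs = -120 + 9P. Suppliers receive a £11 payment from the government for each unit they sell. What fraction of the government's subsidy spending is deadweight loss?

Pre-subsidy: 205 - 1.5P = -120 + 9P gives P* = 650/21, Q* = 1110/7.
With the subsidy, sellers receive Ps = Pb + 11 for each unit, where Pb is the price buyers pay.
Supply in terms of Pb becomes Qs = -120 + 9(Pb + 11) = -21 + 9Pb. Setting this equal to demand: 205 - 1.5Pb = -21 + 9Pb, so Pb = 452/21.
Sellers receive Ps = 452/21 + 11 = 683/21; Q' = 205 − 1.5·(452/21) = 1209/7.
ΔCS = ½(1110/7 + 1209/7)(650/21 − 452/21) = 76527/49; ΔPS = ½(1110/7 + 1209/7)(683/21 − 650/21) = 25509/98.
Government spending = 11 × 1209/7 = 13299/7.
DWL = ½ × 11 × (1209/7 − 1110/7) = 1089/14; fraction = (1089/14) / (13299/7) = 33/806.

DWL / government spending = 33/806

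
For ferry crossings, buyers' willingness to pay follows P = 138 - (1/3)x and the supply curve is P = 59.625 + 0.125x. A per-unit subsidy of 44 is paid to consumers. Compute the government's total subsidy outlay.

Government cost = 11748

Pre-subsidy: 138 - (1/3)x = 59.625 + 0.125x gives x* = 171 and P* = 81.
With the rebate, buyers effectively pay Pb = Ps − 44, where Ps is the price sellers receive.
On the curves, Pb = 138 - (1/3)x and Ps = 59.625 + 0.125x; the wedge Ps − Pb = 44 gives 59.625 + 0.125x − (138 - (1/3)x) = 44, so x' = 267.
Then Pb = 138 − (1/3)·267 = 49 and Ps = 59.625 + 0.125·267 = 93.
Government outlay = subsidy × quantity = 44 × 267 = 11748.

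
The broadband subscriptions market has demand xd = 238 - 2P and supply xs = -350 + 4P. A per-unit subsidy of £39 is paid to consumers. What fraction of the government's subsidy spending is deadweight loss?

DWL / government spending = 13/47

Pre-subsidy: 238 - 2P = -350 + 4P gives P* = 98, x* = 42.
With the rebate, buyers effectively pay Pb = Ps − 39, where Ps is the price sellers receive.
Demand in terms of Ps becomes xd = 238 − 2(Ps − 39) = 316 - 2Ps. Setting this equal to supply: 316 - 2Ps = -350 + 4Ps, so Ps = 111.
Buyers pay Pb = 111 − 39 = 72; x' = -350 + 4·111 = 94.
ΔCS = ½(42 + 94)(98 − 72) = 1768; ΔPS = ½(42 + 94)(111 − 98) = 884.
Government spending = 39 × 94 = 3666.
DWL = ½ × 39 × (94 − 42) = 1014; fraction = 1014 / 3666 = 13/47.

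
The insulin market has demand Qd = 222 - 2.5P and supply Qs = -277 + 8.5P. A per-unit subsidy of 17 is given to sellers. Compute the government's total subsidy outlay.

Government cost = 105791/44

Pre-subsidy: 222 - 2.5P = -277 + 8.5P gives P* = 499/11, Q* = 2389/22.
With the subsidy, sellers receive Ps = Pb + 17 for each unit, where Pb is the price buyers pay.
Supply in terms of Pb becomes Qs = -277 + 8.5(Pb + 17) = -132.5 + 8.5Pb. Setting this equal to demand: 222 - 2.5Pb = -132.5 + 8.5Pb, so Pb = 709/22.
Sellers receive Ps = 709/22 + 17 = 1083/22; Q' = 222 − 2.5·(709/22) = 6223/44.
Government outlay = subsidy × quantity = 17 × 6223/44 = 105791/44.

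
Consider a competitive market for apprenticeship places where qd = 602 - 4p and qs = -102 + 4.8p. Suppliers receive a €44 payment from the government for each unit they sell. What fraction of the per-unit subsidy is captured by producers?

Producer share = 5/11

Pre-subsidy: 602 - 4p = -102 + 4.8p gives p* = 80, q* = 282.
With the subsidy, sellers receive ps = pb + 44 for each unit, where pb is the price buyers pay.
Supply in terms of pb becomes qs = -102 + 4.8(pb + 44) = 109.2 + 4.8pb. Setting this equal to demand: 602 - 4pb = 109.2 + 4.8pb, so pb = 56.
Sellers receive ps = 56 + 44 = 100; q' = 602 − 4·56 = 378.
Buyers' price falls by p* − pb = 80 − 56 = 24; sellers' price rises by ps − p* = 100 − 80 = 20.
So producers capture 20/44 = 5/11 of each unit of subsidy.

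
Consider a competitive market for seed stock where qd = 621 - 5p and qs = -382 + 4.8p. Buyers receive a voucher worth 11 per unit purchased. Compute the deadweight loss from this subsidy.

Pre-subsidy: 621 - 5p = -382 + 4.8p gives p* = 5015/49, q* = 5354/49.
With the rebate, buyers effectively pay pb = ps − 11, where ps is the price sellers receive.
Demand in terms of ps becomes qd = 621 − 5(ps − 11) = 676 - 5ps. Setting this equal to supply: 676 - 5ps = -382 + 4.8ps, so ps = 5290/49.
Buyers pay pb = 5290/49 − 11 = 4751/49; q' = -382 + 4.8·(5290/49) = 6674/49.
The subsidy expands output by 6674/49 − 5354/49 = 1320/49 past the efficient level; on those units the gap between marginal cost and willingness to pay runs from 0 up to 11.
DWL = ½ × 11 × 1320/49 = 7260/49.

Deadweight loss = 7260/49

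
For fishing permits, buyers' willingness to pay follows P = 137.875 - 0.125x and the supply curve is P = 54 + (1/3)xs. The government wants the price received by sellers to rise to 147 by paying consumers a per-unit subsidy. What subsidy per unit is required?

Required subsidy s = 44 per unit

At a seller price of 147, quantity supplied is -162 + 3·147 = 279.
Buyers absorb 279 only when they pay Pb = 137.875 − 0.125·279 = 103.
s = Ps − Pb = 147 − 103 = 44.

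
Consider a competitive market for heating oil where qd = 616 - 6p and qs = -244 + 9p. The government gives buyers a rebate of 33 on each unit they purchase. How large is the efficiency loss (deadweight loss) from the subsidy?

Deadweight loss = 1960.2

Pre-subsidy: 616 - 6p = -244 + 9p gives p* = 172/3, q* = 272.
With the rebate, buyers effectively pay pb = ps − 33, where ps is the price sellers receive.
Demand in terms of ps becomes qd = 616 − 6(ps − 33) = 814 - 6ps. Setting this equal to supply: 814 - 6ps = -244 + 9ps, so ps = 1058/15.
Buyers pay pb = 1058/15 − 33 = 563/15; q' = -244 + 9·(1058/15) = 390.8.
The subsidy expands output by 390.8 − 272 = 118.8 past the efficient level; on those units the gap between marginal cost and willingness to pay runs from 0 up to 33.
DWL = ½ × 33 × 118.8 = 1960.2.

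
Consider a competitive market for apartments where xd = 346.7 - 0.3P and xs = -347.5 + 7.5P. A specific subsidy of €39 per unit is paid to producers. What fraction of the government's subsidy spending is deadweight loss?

DWL / government spending = 9/530

Pre-subsidy: 346.7 - 0.3P = -347.5 + 7.5P gives P* = 89, x* = 320.
With the subsidy, sellers receive Ps = Pb + 39 for each unit, where Pb is the price buyers pay.
Supply in terms of Pb becomes xs = -347.5 + 7.5(Pb + 39) = -55 + 7.5Pb. Setting this equal to demand: 346.7 - 0.3Pb = -55 + 7.5Pb, so Pb = 51.5.
Sellers receive Ps = 51.5 + 39 = 90.5; x' = 346.7 − 0.3·51.5 = 331.25.
ΔCS = ½(320 + 331.25)(89 − 51.5) = 12210.9375; ΔPS = ½(320 + 331.25)(90.5 − 89) = 488.4375.
Government spending = 39 × 331.25 = 12918.75.
DWL = ½ × 39 × (331.25 − 320) = 219.375; fraction = 219.375 / 12918.75 = 9/530.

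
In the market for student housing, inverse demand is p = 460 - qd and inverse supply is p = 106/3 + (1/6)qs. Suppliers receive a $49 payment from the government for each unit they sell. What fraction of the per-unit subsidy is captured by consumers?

Consumer share = 6/7

Pre-subsidy: 460 - q = 106/3 + (1/6)q gives q* = 364 and p* = 96.
With the subsidy, sellers receive ps = pb + 49 for each unit, where pb is the price buyers pay.
On the curves, pb = 460 - q and ps = 106/3 + (1/6)q; the wedge ps − pb = 49 gives 106/3 + (1/6)q − (460 - q) = 49, so q' = 406.
Then pb = 460 − 1·406 = 54 and ps = 106/3 + (1/6)·406 = 103.
Buyers' price falls by p* − pb = 96 − 54 = 42; sellers' price rises by ps − p* = 103 − 96 = 7.
So consumers capture 42/49 = 6/7 of each unit of subsidy.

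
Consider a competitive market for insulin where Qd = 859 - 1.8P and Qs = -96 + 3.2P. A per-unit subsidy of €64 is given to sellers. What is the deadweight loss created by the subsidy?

Pre-subsidy: 859 - 1.8P = -96 + 3.2P gives P* = 191, Q* = 515.2.
With the subsidy, sellers receive Ps = Pb + 64 for each unit, where Pb is the price buyers pay.
Supply in terms of Pb becomes Qs = -96 + 3.2(Pb + 64) = 108.8 + 3.2Pb. Setting this equal to demand: 859 - 1.8Pb = 108.8 + 3.2Pb, so Pb = 150.04.
Sellers receive Ps = 150.04 + 64 = 214.04; Q' = 859 − 1.8·150.04 = 588.928.
The subsidy expands output by 588.928 − 515.2 = 73.728 past the efficient level; on those units the gap between marginal cost and willingness to pay runs from 0 up to 64.
DWL = ½ × 64 × 73.728 = 2359.296.

Deadweight loss = €2359.296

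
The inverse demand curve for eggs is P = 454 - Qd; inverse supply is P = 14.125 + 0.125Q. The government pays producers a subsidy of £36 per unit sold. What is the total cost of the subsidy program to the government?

Government cost = £15228

Pre-subsidy: 454 - Q = 14.125 + 0.125Q gives Q* = 391 and P* = 63.
With the subsidy, sellers receive Ps = Pb + 36 for each unit, where Pb is the price buyers pay.
On the curves, Pb = 454 - Q and Ps = 14.125 + 0.125Q; the wedge Ps − Pb = 36 gives 14.125 + 0.125Q − (454 - Q) = 36, so Q' = 423.
Then Pb = 454 − 1·423 = 31 and Ps = 14.125 + 0.125·423 = 67.
Government outlay = subsidy × quantity = 36 × 423 = 15228.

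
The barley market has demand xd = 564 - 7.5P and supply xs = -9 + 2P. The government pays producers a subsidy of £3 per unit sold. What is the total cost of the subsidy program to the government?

Government cost = 6633/19

Pre-subsidy: 564 - 7.5P = -9 + 2P gives P* = 1146/19, x* = 2121/19.
With the subsidy, sellers receive Ps = Pb + 3 for each unit, where Pb is the price buyers pay.
Supply in terms of Pb becomes xs = -9 + 2(Pb + 3) = -3 + 2Pb. Setting this equal to demand: 564 - 7.5Pb = -3 + 2Pb, so Pb = 1134/19.
Sellers receive Ps = 1134/19 + 3 = 1191/19; x' = 564 − 7.5·(1134/19) = 2211/19.
Government outlay = subsidy × quantity = 3 × 2211/19 = 6633/19.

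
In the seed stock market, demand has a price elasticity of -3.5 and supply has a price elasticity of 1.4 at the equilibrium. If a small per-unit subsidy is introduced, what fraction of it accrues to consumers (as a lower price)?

Consumer share = 2/7

For a small subsidy around the equilibrium, the benefit split depends on the relative slopes, which at a point are proportional to the elasticities.
Buyer share = εs/(εs + |εd|) = 1.4/(1.4 + 3.5) = 2/7; seller share = |εd|/(εs + |εd|) = 5/7.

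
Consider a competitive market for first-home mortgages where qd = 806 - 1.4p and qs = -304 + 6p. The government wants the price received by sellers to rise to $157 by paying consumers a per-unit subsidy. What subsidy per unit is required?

At a seller price of 157, quantity supplied is -304 + 6·157 = 638.
Buyers absorb 638 only when they pay pb with 806 − 1.4·pb = 638, i.e. pb = 120.
s = ps − pb = 157 − 120 = 37.

Required subsidy s = $37 per unit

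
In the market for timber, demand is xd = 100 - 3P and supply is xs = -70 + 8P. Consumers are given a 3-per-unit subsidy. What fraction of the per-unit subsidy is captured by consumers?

Consumer share = 8/11

Pre-subsidy: 100 - 3P = -70 + 8P gives P* = 170/11, x* = 590/11.
With the rebate, buyers effectively pay Pb = Ps − 3, where Ps is the price sellers receive.
Demand in terms of Ps becomes xd = 100 − 3(Ps − 3) = 109 - 3Ps. Setting this equal to supply: 109 - 3Ps = -70 + 8Ps, so Ps = 179/11.
Buyers pay Pb = 179/11 − 3 = 146/11; x' = -70 + 8·(179/11) = 662/11.
Buyers' price falls by P* − Pb = 170/11 − 146/11 = 24/11; sellers' price rises by Ps − P* = 179/11 − 170/11 = 9/11.
So consumers capture (24/11)/3 = 8/11 of each unit of subsidy.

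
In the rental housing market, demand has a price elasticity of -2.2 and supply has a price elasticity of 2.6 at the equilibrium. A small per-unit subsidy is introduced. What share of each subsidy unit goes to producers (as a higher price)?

Producer share = 11/24

For a small subsidy around the equilibrium, the benefit split depends on the relative slopes, which at a point are proportional to the elasticities.
Buyer share = εs/(εs + |εd|) = 2.6/(2.6 + 2.2) = 13/24; seller share = |εd|/(εs + |εd|) = 11/24.
So producers capture 11/24 of the subsidy.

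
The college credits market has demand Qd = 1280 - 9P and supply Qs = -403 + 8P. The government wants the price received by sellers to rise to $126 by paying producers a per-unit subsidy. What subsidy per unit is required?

At a seller price of 126, quantity supplied is -403 + 8·126 = 605.
Buyers absorb 605 only when they pay Pb with 1280 − 9·Pb = 605, i.e. Pb = 75.
s = Ps − Pb = 126 − 75 = 51.

Required subsidy s = $51 per unit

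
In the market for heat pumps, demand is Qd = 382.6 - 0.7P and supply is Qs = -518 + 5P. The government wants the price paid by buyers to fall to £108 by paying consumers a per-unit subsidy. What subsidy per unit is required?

Required subsidy s = £57 per unit

At a buyer price of 108, quantity demanded is 382.6 − 0.7·108 = 307.
Sellers supply 307 only when they receive Ps with -518 + 5·Ps = 307, i.e. Ps = 165.
s = Ps − Pb = 165 − 108 = 57.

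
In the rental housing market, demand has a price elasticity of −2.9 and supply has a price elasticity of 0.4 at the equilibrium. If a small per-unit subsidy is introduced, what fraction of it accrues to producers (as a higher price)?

Producer share = 29/33

For a small subsidy around the equilibrium, the benefit split depends on the relative slopes, which at a point are proportional to the elasticities.
Buyer share = εs/(εs + |εd|) = 0.4/(0.4 + 2.9) = 4/33; seller share = |εd|/(εs + |εd|) = 29/33.
So producers capture 29/33 of the subsidy.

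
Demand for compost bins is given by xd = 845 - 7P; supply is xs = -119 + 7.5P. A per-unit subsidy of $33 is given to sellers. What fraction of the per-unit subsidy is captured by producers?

Pre-subsidy: 845 - 7P = -119 + 7.5P gives P* = 1928/29, x* = 11009/29.
With the subsidy, sellers receive Ps = Pb + 33 for each unit, where Pb is the price buyers pay.
Supply in terms of Pb becomes xs = -119 + 7.5(Pb + 33) = 128.5 + 7.5Pb. Setting this equal to demand: 845 - 7Pb = 128.5 + 7.5Pb, so Pb = 1433/29.
Sellers receive Ps = 1433/29 + 33 = 2390/29; x' = 845 − 7·(1433/29) = 14474/29.
Buyers' price falls by P* − Pb = 1928/29 − 1433/29 = 495/29; sellers' price rises by Ps − P* = 2390/29 − 1928/29 = 462/29.
So producers capture (462/29)/33 = 14/29 of each unit of subsidy.

Producer share = 14/29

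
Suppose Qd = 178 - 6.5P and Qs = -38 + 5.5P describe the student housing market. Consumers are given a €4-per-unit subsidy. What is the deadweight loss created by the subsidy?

Deadweight loss = 143/6

Pre-subsidy: 178 - 6.5P = -38 + 5.5P gives P* = 18, Q* = 61.
With the rebate, buyers effectively pay Pb = Ps − 4, where Ps is the price sellers receive.
Demand in terms of Ps becomes Qd = 178 − 6.5(Ps − 4) = 204 - 6.5Ps. Setting this equal to supply: 204 - 6.5Ps = -38 + 5.5Ps, so Ps = 121/6.
Buyers pay Pb = 121/6 − 4 = 97/6; Q' = -38 + 5.5·(121/6) = 875/12.
The subsidy expands output by 875/12 − 61 = 143/12 past the efficient level; on those units the gap between marginal cost and willingness to pay runs from 0 up to 4.
DWL = ½ × 4 × 143/12 = 143/6.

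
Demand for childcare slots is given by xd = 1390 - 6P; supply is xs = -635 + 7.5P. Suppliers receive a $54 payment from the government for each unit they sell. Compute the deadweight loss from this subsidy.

Pre-subsidy: 1390 - 6P = -635 + 7.5P gives P* = 150, x* = 490.
With the subsidy, sellers receive Ps = Pb + 54 for each unit, where Pb is the price buyers pay.
Supply in terms of Pb becomes xs = -635 + 7.5(Pb + 54) = -230 + 7.5Pb. Setting this equal to demand: 1390 - 6Pb = -230 + 7.5Pb, so Pb = 120.
Sellers receive Ps = 120 + 54 = 174; x' = 1390 − 6·120 = 670.
The subsidy expands output by 670 − 490 = 180 past the efficient level; on those units the gap between marginal cost and willingness to pay runs from 0 up to 54.
DWL = ½ × 54 × 180 = 4860.

Deadweight loss = $4860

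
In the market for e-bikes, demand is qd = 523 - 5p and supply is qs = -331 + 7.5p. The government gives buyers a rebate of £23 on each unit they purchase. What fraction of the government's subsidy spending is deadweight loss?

Pre-subsidy: 523 - 5p = -331 + 7.5p gives p* = 68.32, q* = 181.4.
With the rebate, buyers effectively pay pb = ps − 23, where ps is the price sellers receive.
Demand in terms of ps becomes qd = 523 − 5(ps − 23) = 638 - 5ps. Setting this equal to supply: 638 - 5ps = -331 + 7.5ps, so ps = 77.52.
Buyers pay pb = 77.52 − 23 = 54.52; q' = -331 + 7.5·77.52 = 250.4.
ΔCS = ½(181.4 + 250.4)(68.32 − 54.52) = 2979.42; ΔPS = ½(181.4 + 250.4)(77.52 − 68.32) = 1986.28.
Government spending = 23 × 250.4 = 5759.2.
DWL = ½ × 23 × (250.4 − 181.4) = 793.5; fraction = 793.5 / 5759.2 = 345/2504.

DWL / government spending = 345/2504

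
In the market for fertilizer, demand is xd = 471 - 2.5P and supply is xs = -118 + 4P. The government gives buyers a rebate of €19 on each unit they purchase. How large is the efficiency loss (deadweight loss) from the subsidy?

Pre-subsidy: 471 - 2.5P = -118 + 4P gives P* = 1178/13, x* = 3178/13.
With the rebate, buyers effectively pay Pb = Ps − 19, where Ps is the price sellers receive.
Demand in terms of Ps becomes xd = 471 − 2.5(Ps − 19) = 518.5 - 2.5Ps. Setting this equal to supply: 518.5 - 2.5Ps = -118 + 4Ps, so Ps = 1273/13.
Buyers pay Pb = 1273/13 − 19 = 1026/13; x' = -118 + 4·(1273/13) = 3558/13.
The subsidy expands output by 3558/13 − 3178/13 = 380/13 past the efficient level; on those units the gap between marginal cost and willingness to pay runs from 0 up to 19.
DWL = ½ × 19 × 380/13 = 3610/13.

Deadweight loss = 3610/13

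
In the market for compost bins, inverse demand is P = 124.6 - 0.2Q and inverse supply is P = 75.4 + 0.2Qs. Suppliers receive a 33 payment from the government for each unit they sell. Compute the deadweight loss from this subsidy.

Deadweight loss = 1361.25

Pre-subsidy: 124.6 - 0.2Q = 75.4 + 0.2Q gives Q* = 123 and P* = 100.
With the subsidy, sellers receive Ps = Pb + 33 for each unit, where Pb is the price buyers pay.
On the curves, Pb = 124.6 - 0.2Q and Ps = 75.4 + 0.2Q; the wedge Ps − Pb = 33 gives 75.4 + 0.2Q − (124.6 - 0.2Q) = 33, so Q' = 205.5.
Then Pb = 124.6 − 0.2·205.5 = 83.5 and Ps = 75.4 + 0.2·205.5 = 116.5.
The subsidy expands output by 205.5 − 123 = 82.5 past the efficient level; on those units the gap between marginal cost and willingness to pay runs from 0 up to 33.
DWL = ½ × 33 × 82.5 = 1361.25.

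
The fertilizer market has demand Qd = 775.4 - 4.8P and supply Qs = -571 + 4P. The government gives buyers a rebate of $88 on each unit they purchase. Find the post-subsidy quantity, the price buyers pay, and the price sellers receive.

Pre-subsidy: 775.4 - 4.8P = -571 + 4P gives P* = 153, Q* = 41.
With the rebate, buyers effectively pay Pb = Ps − 88, where Ps is the price sellers receive.
Demand in terms of Ps becomes Qd = 775.4 − 4.8(Ps − 88) = 1197.8 - 4.8Ps. Setting this equal to supply: 1197.8 - 4.8Ps = -571 + 4Ps, so Ps = 201.
Buyers pay Pb = 201 − 88 = 113; Q' = -571 + 4·201 = 233.

Q' = 233; buyers pay $113; sellers receive $201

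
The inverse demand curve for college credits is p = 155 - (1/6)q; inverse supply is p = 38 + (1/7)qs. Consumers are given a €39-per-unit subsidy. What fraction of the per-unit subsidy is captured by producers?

Producer share = 6/13

Pre-subsidy: 155 - (1/6)q = 38 + (1/7)q gives q* = 378 and p* = 92.
With the rebate, buyers effectively pay pb = ps − 39, where ps is the price sellers receive.
On the curves, pb = 155 - (1/6)q and ps = 38 + (1/7)q; the wedge ps − pb = 39 gives 38 + (1/7)q − (155 - (1/6)q) = 39, so q' = 504.
Then pb = 155 − (1/6)·504 = 71 and ps = 38 + (1/7)·504 = 110.
Buyers' price falls by p* − pb = 92 − 71 = 21; sellers' price rises by ps − p* = 110 − 92 = 18.
So producers capture 18/39 = 6/13 of each unit of subsidy.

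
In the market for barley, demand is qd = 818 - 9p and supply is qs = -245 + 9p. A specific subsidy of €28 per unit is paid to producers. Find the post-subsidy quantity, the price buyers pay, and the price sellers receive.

Pre-subsidy: 818 - 9p = -245 + 9p gives p* = 1063/18, q* = 286.5.
With the subsidy, sellers receive ps = pb + 28 for each unit, where pb is the price buyers pay.
Supply in terms of pb becomes qs = -245 + 9(pb + 28) = 7 + 9pb. Setting this equal to demand: 818 - 9pb = 7 + 9pb, so pb = 811/18.
Sellers receive ps = 811/18 + 28 = 1315/18; q' = 818 − 9·(811/18) = 412.5.

q' = 412.5; buyers pay 811/18; sellers receive 1315/18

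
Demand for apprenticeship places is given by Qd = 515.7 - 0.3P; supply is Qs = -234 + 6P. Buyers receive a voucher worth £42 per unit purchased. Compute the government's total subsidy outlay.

Government cost = £20664

Pre-subsidy: 515.7 - 0.3P = -234 + 6P gives P* = 119, Q* = 480.
With the rebate, buyers effectively pay Pb = Ps − 42, where Ps is the price sellers receive.
Demand in terms of Ps becomes Qd = 515.7 − 0.3(Ps − 42) = 528.3 - 0.3Ps. Setting this equal to supply: 528.3 - 0.3Ps = -234 + 6Ps, so Ps = 121.
Buyers pay Pb = 121 − 42 = 79; Q' = -234 + 6·121 = 492.
Government outlay = subsidy × quantity = 42 × 492 = 20664.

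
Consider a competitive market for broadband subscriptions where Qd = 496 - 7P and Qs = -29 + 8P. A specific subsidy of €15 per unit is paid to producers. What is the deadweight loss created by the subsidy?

Deadweight loss = €420

Pre-subsidy: 496 - 7P = -29 + 8P gives P* = 35, Q* = 251.
With the subsidy, sellers receive Ps = Pb + 15 for each unit, where Pb is the price buyers pay.
Supply in terms of Pb becomes Qs = -29 + 8(Pb + 15) = 91 + 8Pb. Setting this equal to demand: 496 - 7Pb = 91 + 8Pb, so Pb = 27.
Sellers receive Ps = 27 + 15 = 42; Q' = 496 − 7·27 = 307.
The subsidy expands output by 307 − 251 = 56 past the efficient level; on those units the gap between marginal cost and willingness to pay runs from 0 up to 15.
DWL = ½ × 15 × 56 = 420.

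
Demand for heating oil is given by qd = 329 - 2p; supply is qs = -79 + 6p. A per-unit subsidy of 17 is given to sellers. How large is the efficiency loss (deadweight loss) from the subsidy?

Pre-subsidy: 329 - 2p = -79 + 6p gives p* = 51, q* = 227.
With the subsidy, sellers receive ps = pb + 17 for each unit, where pb is the price buyers pay.
Supply in terms of pb becomes qs = -79 + 6(pb + 17) = 23 + 6pb. Setting this equal to demand: 329 - 2pb = 23 + 6pb, so pb = 38.25.
Sellers receive ps = 38.25 + 17 = 55.25; q' = 329 − 2·38.25 = 252.5.
The subsidy expands output by 252.5 − 227 = 25.5 past the efficient level; on those units the gap between marginal cost and willingness to pay runs from 0 up to 17.
DWL = ½ × 17 × 25.5 = 216.75.

Deadweight loss = 216.75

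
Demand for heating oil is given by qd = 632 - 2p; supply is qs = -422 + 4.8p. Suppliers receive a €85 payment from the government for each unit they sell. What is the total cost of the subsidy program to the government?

Pre-subsidy: 632 - 2p = -422 + 4.8p gives p* = 155, q* = 322.
With the subsidy, sellers receive ps = pb + 85 for each unit, where pb is the price buyers pay.
Supply in terms of pb becomes qs = -422 + 4.8(pb + 85) = -14 + 4.8pb. Setting this equal to demand: 632 - 2pb = -14 + 4.8pb, so pb = 95.
Sellers receive ps = 95 + 85 = 180; q' = 632 − 2·95 = 442.
Government outlay = subsidy × quantity = 85 × 442 = 37570.

Government cost = €37570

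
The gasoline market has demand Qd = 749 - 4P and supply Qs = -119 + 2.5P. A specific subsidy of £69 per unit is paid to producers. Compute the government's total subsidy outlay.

Government cost = £22149

Pre-subsidy: 749 - 4P = -119 + 2.5P gives P* = 1736/13, Q* = 2793/13.
With the subsidy, sellers receive Ps = Pb + 69 for each unit, where Pb is the price buyers pay.
Supply in terms of Pb becomes Qs = -119 + 2.5(Pb + 69) = 53.5 + 2.5Pb. Setting this equal to demand: 749 - 4Pb = 53.5 + 2.5Pb, so Pb = 107.
Sellers receive Ps = 107 + 69 = 176; Q' = 749 − 4·107 = 321.
Government outlay = subsidy × quantity = 69 × 321 = 22149.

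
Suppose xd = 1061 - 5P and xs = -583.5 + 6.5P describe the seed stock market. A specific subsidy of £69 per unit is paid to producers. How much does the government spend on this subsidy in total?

Pre-subsidy: 1061 - 5P = -583.5 + 6.5P gives P* = 143, x* = 346.
With the subsidy, sellers receive Ps = Pb + 69 for each unit, where Pb is the price buyers pay.
Supply in terms of Pb becomes xs = -583.5 + 6.5(Pb + 69) = -135 + 6.5Pb. Setting this equal to demand: 1061 - 5Pb = -135 + 6.5Pb, so Pb = 104.
Sellers receive Ps = 104 + 69 = 173; x' = 1061 − 5·104 = 541.
Government outlay = subsidy × quantity = 69 × 541 = 37329.

Government cost = £37329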